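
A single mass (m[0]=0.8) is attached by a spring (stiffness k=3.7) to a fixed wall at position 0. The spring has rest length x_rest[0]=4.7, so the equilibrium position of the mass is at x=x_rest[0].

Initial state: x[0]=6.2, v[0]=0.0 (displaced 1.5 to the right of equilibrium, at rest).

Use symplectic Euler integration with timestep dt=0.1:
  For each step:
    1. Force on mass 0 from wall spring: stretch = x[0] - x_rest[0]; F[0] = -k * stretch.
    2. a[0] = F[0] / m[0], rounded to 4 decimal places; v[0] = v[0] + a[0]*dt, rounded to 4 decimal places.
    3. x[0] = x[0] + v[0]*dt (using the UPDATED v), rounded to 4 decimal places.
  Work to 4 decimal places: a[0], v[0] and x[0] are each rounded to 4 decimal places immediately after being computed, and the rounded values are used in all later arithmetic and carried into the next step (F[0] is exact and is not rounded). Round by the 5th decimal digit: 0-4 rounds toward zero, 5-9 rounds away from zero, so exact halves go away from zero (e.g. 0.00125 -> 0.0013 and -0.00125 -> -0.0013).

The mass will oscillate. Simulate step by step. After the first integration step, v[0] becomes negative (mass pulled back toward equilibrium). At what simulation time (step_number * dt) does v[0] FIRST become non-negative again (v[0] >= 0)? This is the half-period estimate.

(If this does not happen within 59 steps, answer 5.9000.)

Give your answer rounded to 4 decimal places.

Answer: 1.5000

Derivation:
Step 0: x=[6.2000] v=[0.0000]
Step 1: x=[6.1306] v=[-0.6938]
Step 2: x=[5.9951] v=[-1.3555]
Step 3: x=[5.7997] v=[-1.9545]
Step 4: x=[5.5534] v=[-2.4631]
Step 5: x=[5.2676] v=[-2.8578]
Step 6: x=[4.9556] v=[-3.1203]
Step 7: x=[4.6318] v=[-3.2385]
Step 8: x=[4.3111] v=[-3.2070]
Step 9: x=[4.0084] v=[-3.0271]
Step 10: x=[3.7377] v=[-2.7072]
Step 11: x=[3.5115] v=[-2.2621]
Step 12: x=[3.3403] v=[-1.7124]
Step 13: x=[3.2320] v=[-1.0835]
Step 14: x=[3.1915] v=[-0.4046]
Step 15: x=[3.2208] v=[0.2931]
First v>=0 after going negative at step 15, time=1.5000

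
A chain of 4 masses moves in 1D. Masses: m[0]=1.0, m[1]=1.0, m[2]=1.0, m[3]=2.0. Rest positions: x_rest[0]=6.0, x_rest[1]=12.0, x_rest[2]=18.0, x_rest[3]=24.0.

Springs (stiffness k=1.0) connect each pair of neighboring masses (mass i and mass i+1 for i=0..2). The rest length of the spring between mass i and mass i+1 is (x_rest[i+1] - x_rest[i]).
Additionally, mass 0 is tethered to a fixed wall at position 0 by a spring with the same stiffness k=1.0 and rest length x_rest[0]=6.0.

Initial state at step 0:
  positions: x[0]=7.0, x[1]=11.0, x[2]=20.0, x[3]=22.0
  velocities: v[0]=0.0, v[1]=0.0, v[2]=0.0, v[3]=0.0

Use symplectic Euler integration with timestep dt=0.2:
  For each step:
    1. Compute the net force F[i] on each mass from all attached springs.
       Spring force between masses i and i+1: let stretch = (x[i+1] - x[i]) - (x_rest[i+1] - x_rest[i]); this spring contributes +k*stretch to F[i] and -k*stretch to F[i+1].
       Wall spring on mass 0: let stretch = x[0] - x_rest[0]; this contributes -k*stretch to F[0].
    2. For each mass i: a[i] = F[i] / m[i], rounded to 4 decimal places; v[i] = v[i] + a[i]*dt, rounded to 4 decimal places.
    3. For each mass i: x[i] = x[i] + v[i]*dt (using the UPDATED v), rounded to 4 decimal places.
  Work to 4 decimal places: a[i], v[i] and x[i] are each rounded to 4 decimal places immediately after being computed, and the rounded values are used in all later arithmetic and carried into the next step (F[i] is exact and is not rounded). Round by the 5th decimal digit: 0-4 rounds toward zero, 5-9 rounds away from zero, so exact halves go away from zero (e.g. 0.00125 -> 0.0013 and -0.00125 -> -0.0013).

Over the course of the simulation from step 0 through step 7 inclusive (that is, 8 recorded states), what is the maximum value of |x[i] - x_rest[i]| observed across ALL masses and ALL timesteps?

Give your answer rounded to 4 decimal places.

Answer: 2.4130

Derivation:
Step 0: x=[7.0000 11.0000 20.0000 22.0000] v=[0.0000 0.0000 0.0000 0.0000]
Step 1: x=[6.8800 11.2000 19.7200 22.0800] v=[-0.6000 1.0000 -1.4000 0.4000]
Step 2: x=[6.6576 11.5680 19.1936 22.2328] v=[-1.1120 1.8400 -2.6320 0.7640]
Step 3: x=[6.3653 12.0446 18.4837 22.4448] v=[-1.4614 2.3830 -3.5493 1.0601]
Step 4: x=[6.0456 12.5516 17.6747 22.6976] v=[-1.5986 2.5350 -4.0449 1.2640]
Step 5: x=[5.7443 13.0033 16.8617 22.9699] v=[-1.5065 2.2584 -4.0649 1.3617]
Step 6: x=[5.5036 13.3190 16.1387 23.2401] v=[-1.2036 1.5783 -3.6149 1.3509]
Step 7: x=[5.3554 13.4348 15.5870 23.4883] v=[-0.7412 0.5792 -2.7586 1.2408]
Max displacement = 2.4130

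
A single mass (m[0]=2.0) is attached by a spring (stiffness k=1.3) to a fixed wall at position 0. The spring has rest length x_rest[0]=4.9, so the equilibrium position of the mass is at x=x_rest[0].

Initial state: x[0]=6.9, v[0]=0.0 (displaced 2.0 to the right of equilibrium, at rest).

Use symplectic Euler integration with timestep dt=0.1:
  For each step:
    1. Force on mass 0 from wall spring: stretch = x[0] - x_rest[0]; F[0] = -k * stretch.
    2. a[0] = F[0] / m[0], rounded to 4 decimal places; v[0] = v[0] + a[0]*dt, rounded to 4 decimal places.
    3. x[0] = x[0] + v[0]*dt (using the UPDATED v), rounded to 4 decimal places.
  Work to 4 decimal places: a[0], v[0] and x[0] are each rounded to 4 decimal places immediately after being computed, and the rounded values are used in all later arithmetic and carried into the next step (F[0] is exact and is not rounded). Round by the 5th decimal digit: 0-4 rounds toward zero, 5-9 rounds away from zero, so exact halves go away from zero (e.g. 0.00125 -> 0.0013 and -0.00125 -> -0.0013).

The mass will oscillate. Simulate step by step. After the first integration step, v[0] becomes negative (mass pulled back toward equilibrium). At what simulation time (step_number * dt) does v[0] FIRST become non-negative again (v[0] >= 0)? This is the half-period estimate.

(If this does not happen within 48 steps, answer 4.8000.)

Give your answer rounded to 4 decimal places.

Answer: 3.9000

Derivation:
Step 0: x=[6.9000] v=[0.0000]
Step 1: x=[6.8870] v=[-0.1300]
Step 2: x=[6.8611] v=[-0.2592]
Step 3: x=[6.8224] v=[-0.3867]
Step 4: x=[6.7712] v=[-0.5117]
Step 5: x=[6.7079] v=[-0.6333]
Step 6: x=[6.6328] v=[-0.7508]
Step 7: x=[6.5465] v=[-0.8634]
Step 8: x=[6.4495] v=[-0.9704]
Step 9: x=[6.3424] v=[-1.0711]
Step 10: x=[6.2259] v=[-1.1649]
Step 11: x=[6.1008] v=[-1.2511]
Step 12: x=[5.9679] v=[-1.3292]
Step 13: x=[5.8280] v=[-1.3986]
Step 14: x=[5.6821] v=[-1.4589]
Step 15: x=[5.5311] v=[-1.5097]
Step 16: x=[5.3760] v=[-1.5507]
Step 17: x=[5.2178] v=[-1.5816]
Step 18: x=[5.0576] v=[-1.6023]
Step 19: x=[4.8964] v=[-1.6125]
Step 20: x=[4.7352] v=[-1.6123]
Step 21: x=[4.5750] v=[-1.6016]
Step 22: x=[4.4170] v=[-1.5805]
Step 23: x=[4.2621] v=[-1.5491]
Step 24: x=[4.1113] v=[-1.5076]
Step 25: x=[3.9657] v=[-1.4563]
Step 26: x=[3.8261] v=[-1.3956]
Step 27: x=[3.6935] v=[-1.3258]
Step 28: x=[3.5688] v=[-1.2474]
Step 29: x=[3.4527] v=[-1.1609]
Step 30: x=[3.3460] v=[-1.0668]
Step 31: x=[3.2494] v=[-0.9658]
Step 32: x=[3.1636] v=[-0.8585]
Step 33: x=[3.0890] v=[-0.7456]
Step 34: x=[3.0262] v=[-0.6279]
Step 35: x=[2.9756] v=[-0.5061]
Step 36: x=[2.9375] v=[-0.3810]
Step 37: x=[2.9122] v=[-0.2534]
Step 38: x=[2.8998] v=[-0.1242]
Step 39: x=[2.9004] v=[0.0058]
First v>=0 after going negative at step 39, time=3.9000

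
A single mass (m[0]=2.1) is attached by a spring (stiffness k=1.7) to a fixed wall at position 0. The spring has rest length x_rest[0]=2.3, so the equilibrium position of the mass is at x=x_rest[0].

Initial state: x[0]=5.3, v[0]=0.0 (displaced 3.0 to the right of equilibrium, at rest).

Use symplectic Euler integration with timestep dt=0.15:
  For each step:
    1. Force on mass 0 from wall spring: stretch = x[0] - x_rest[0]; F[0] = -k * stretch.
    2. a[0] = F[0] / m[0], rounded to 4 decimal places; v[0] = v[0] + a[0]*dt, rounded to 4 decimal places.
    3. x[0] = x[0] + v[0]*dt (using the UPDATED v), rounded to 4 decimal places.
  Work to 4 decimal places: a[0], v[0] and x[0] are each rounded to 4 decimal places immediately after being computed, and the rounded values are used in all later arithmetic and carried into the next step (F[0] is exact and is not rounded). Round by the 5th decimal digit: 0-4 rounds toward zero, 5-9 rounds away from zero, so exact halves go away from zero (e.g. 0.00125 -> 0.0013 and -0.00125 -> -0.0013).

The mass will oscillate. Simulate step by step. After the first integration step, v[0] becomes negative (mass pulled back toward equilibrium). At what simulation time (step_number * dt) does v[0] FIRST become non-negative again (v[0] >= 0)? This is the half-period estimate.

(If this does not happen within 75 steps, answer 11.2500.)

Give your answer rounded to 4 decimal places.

Answer: 3.6000

Derivation:
Step 0: x=[5.3000] v=[0.0000]
Step 1: x=[5.2454] v=[-0.3643]
Step 2: x=[5.1371] v=[-0.7220]
Step 3: x=[4.9771] v=[-1.0665]
Step 4: x=[4.7684] v=[-1.3916]
Step 5: x=[4.5147] v=[-1.6913]
Step 6: x=[4.2207] v=[-1.9602]
Step 7: x=[3.8917] v=[-2.1934]
Step 8: x=[3.5337] v=[-2.3867]
Step 9: x=[3.1532] v=[-2.5365]
Step 10: x=[2.7572] v=[-2.6401]
Step 11: x=[2.3529] v=[-2.6956]
Step 12: x=[1.9476] v=[-2.7020]
Step 13: x=[1.5487] v=[-2.6592]
Step 14: x=[1.1635] v=[-2.5680]
Step 15: x=[0.7990] v=[-2.4300]
Step 16: x=[0.4618] v=[-2.2477]
Step 17: x=[0.1581] v=[-2.0245]
Step 18: x=[-0.1066] v=[-1.7644]
Step 19: x=[-0.3274] v=[-1.4722]
Step 20: x=[-0.5004] v=[-1.1532]
Step 21: x=[-0.6224] v=[-0.8132]
Step 22: x=[-0.6911] v=[-0.4583]
Step 23: x=[-0.7054] v=[-0.0951]
Step 24: x=[-0.6649] v=[0.2698]
First v>=0 after going negative at step 24, time=3.6000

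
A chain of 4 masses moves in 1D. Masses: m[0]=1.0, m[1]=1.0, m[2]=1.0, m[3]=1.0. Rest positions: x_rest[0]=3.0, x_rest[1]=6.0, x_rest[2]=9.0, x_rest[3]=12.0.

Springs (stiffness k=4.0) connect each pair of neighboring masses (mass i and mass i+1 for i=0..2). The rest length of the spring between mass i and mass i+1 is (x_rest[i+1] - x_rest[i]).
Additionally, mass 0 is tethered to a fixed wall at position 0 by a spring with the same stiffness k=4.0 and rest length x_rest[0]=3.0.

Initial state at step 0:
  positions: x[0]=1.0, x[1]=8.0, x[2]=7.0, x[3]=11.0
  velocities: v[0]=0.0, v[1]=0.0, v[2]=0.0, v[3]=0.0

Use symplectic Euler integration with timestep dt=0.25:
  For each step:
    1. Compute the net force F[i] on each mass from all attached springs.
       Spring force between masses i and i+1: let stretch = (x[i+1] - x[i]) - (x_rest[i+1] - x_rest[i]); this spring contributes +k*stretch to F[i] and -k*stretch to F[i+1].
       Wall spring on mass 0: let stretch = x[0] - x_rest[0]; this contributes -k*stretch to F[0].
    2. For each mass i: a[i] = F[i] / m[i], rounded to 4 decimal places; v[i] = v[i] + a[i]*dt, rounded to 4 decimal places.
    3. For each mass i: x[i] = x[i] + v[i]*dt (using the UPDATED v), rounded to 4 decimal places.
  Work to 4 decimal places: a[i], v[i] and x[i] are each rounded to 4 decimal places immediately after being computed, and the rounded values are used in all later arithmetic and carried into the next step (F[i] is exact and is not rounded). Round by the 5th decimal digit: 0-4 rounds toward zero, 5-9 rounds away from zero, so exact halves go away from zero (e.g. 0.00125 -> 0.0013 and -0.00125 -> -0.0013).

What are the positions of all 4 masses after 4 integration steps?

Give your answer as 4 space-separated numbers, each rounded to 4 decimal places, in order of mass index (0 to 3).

Step 0: x=[1.0000 8.0000 7.0000 11.0000] v=[0.0000 0.0000 0.0000 0.0000]
Step 1: x=[2.5000 6.0000 8.2500 10.7500] v=[6.0000 -8.0000 5.0000 -1.0000]
Step 2: x=[4.2500 3.6875 9.5625 10.6250] v=[7.0000 -9.2500 5.2500 -0.5000]
Step 3: x=[4.7969 2.9844 9.6719 10.9844] v=[2.1875 -2.8125 0.4375 1.4375]
Step 4: x=[3.6914 4.4063 8.4375 11.7657] v=[-4.4219 5.6875 -4.9375 3.1250]

Answer: 3.6914 4.4063 8.4375 11.7657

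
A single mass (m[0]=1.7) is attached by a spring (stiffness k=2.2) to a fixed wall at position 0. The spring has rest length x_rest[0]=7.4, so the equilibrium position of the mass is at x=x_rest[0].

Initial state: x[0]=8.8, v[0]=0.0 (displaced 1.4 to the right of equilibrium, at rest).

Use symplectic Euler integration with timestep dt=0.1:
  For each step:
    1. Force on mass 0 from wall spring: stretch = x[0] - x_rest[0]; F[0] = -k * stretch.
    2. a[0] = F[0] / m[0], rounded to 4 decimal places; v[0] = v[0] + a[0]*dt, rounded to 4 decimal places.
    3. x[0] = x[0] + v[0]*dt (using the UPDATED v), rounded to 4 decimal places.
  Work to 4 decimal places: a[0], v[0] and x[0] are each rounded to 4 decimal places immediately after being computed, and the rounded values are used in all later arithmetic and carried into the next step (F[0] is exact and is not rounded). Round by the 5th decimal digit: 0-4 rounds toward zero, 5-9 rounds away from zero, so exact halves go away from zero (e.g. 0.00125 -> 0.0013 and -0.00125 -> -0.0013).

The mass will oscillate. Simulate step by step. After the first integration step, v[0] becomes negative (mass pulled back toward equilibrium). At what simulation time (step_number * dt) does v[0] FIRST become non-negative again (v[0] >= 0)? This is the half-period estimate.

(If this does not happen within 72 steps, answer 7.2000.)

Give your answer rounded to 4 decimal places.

Answer: 2.8000

Derivation:
Step 0: x=[8.8000] v=[0.0000]
Step 1: x=[8.7819] v=[-0.1812]
Step 2: x=[8.7459] v=[-0.3600]
Step 3: x=[8.6925] v=[-0.5342]
Step 4: x=[8.6224] v=[-0.7015]
Step 5: x=[8.5364] v=[-0.8597]
Step 6: x=[8.4357] v=[-1.0068]
Step 7: x=[8.3216] v=[-1.1408]
Step 8: x=[8.1956] v=[-1.2601]
Step 9: x=[8.0593] v=[-1.3631]
Step 10: x=[7.9145] v=[-1.4484]
Step 11: x=[7.7630] v=[-1.5150]
Step 12: x=[7.6068] v=[-1.5620]
Step 13: x=[7.4479] v=[-1.5888]
Step 14: x=[7.2884] v=[-1.5950]
Step 15: x=[7.1303] v=[-1.5806]
Step 16: x=[6.9757] v=[-1.5457]
Step 17: x=[6.8266] v=[-1.4908]
Step 18: x=[6.6849] v=[-1.4166]
Step 19: x=[6.5525] v=[-1.3241]
Step 20: x=[6.4311] v=[-1.2144]
Step 21: x=[6.3222] v=[-1.0890]
Step 22: x=[6.2273] v=[-0.9495]
Step 23: x=[6.1475] v=[-0.7977]
Step 24: x=[6.0839] v=[-0.6356]
Step 25: x=[6.0374] v=[-0.4653]
Step 26: x=[6.0085] v=[-0.2890]
Step 27: x=[5.9976] v=[-0.1089]
Step 28: x=[6.0049] v=[0.0726]
First v>=0 after going negative at step 28, time=2.8000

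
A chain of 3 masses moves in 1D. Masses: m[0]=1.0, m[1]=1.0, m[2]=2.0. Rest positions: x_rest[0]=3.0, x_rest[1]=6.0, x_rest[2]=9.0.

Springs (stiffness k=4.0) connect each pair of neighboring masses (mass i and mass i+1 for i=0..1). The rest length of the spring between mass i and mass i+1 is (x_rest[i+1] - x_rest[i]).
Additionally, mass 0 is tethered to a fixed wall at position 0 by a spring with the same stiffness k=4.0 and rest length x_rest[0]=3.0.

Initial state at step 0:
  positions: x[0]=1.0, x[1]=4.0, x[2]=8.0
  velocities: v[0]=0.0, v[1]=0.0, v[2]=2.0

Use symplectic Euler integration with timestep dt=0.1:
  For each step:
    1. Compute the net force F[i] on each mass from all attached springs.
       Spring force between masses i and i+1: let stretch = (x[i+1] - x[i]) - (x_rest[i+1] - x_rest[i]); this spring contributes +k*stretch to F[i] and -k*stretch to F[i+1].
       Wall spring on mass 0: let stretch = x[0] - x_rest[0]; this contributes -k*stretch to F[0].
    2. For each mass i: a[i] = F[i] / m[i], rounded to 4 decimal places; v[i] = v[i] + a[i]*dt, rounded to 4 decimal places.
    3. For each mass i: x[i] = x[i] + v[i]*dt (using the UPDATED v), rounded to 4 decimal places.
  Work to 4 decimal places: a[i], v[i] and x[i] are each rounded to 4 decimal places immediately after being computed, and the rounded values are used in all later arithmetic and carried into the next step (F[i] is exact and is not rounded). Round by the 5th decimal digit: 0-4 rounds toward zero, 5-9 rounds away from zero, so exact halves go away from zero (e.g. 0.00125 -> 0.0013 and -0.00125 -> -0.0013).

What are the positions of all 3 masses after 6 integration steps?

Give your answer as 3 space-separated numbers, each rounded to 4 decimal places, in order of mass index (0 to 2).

Step 0: x=[1.0000 4.0000 8.0000] v=[0.0000 0.0000 2.0000]
Step 1: x=[1.0800 4.0400 8.1800] v=[0.8000 0.4000 1.8000]
Step 2: x=[1.2352 4.1272 8.3372] v=[1.5520 0.8720 1.5720]
Step 3: x=[1.4567 4.2671 8.4702] v=[2.2147 1.3992 1.3300]
Step 4: x=[1.7323 4.4627 8.5791] v=[2.7562 1.9563 1.0894]
Step 5: x=[2.0478 4.7138 8.6657] v=[3.1554 2.5107 0.8661]
Step 6: x=[2.3881 5.0163 8.7333] v=[3.4027 3.0251 0.6757]

Answer: 2.3881 5.0163 8.7333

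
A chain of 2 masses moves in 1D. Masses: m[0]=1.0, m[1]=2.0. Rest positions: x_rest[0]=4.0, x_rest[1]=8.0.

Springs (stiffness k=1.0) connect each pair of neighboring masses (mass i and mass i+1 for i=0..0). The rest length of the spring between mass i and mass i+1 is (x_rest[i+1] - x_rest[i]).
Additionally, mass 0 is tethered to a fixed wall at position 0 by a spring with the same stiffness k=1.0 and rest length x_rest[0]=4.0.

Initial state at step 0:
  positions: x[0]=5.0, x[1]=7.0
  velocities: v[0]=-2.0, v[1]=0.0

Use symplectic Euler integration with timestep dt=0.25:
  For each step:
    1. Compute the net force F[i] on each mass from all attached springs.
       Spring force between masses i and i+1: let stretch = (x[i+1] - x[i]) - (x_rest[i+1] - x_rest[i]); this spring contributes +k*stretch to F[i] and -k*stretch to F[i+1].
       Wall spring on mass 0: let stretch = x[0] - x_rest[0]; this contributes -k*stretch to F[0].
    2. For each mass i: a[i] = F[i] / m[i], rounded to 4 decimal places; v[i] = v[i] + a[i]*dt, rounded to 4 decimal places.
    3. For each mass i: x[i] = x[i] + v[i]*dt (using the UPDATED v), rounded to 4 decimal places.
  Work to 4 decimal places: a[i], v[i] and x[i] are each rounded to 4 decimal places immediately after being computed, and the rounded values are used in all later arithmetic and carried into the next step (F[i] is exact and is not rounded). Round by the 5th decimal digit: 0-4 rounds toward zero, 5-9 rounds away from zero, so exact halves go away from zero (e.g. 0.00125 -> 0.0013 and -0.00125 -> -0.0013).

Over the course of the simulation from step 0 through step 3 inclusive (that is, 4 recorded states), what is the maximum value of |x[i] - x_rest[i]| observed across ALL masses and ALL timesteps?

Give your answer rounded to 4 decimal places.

Step 0: x=[5.0000 7.0000] v=[-2.0000 0.0000]
Step 1: x=[4.3125 7.0625] v=[-2.7500 0.2500]
Step 2: x=[3.5274 7.1641] v=[-3.1406 0.4063]
Step 3: x=[2.7491 7.2770] v=[-3.1133 0.4517]
Max displacement = 1.2509

Answer: 1.2509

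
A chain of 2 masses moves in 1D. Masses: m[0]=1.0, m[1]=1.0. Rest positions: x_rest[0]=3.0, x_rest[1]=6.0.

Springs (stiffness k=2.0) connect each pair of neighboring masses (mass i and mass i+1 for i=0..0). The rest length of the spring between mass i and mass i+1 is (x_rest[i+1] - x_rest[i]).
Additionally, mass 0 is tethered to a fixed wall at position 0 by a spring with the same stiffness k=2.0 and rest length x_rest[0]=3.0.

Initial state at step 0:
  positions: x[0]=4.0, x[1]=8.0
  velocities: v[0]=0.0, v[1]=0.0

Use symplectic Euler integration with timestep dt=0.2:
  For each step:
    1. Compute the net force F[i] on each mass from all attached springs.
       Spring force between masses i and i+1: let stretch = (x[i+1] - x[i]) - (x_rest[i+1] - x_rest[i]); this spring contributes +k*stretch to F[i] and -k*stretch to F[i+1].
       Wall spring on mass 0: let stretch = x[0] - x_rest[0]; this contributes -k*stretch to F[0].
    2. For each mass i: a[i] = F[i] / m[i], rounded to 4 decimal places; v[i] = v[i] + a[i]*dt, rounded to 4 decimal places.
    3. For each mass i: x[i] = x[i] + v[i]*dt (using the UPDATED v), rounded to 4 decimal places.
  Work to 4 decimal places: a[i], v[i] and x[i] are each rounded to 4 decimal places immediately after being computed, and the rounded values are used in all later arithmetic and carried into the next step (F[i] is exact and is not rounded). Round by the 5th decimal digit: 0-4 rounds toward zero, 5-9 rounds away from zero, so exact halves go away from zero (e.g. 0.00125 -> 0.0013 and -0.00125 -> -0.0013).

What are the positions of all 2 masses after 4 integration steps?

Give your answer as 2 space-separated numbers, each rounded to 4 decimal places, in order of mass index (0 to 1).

Step 0: x=[4.0000 8.0000] v=[0.0000 0.0000]
Step 1: x=[4.0000 7.9200] v=[0.0000 -0.4000]
Step 2: x=[3.9936 7.7664] v=[-0.0320 -0.7680]
Step 3: x=[3.9695 7.5510] v=[-0.1203 -1.0771]
Step 4: x=[3.9144 7.2891] v=[-0.2755 -1.3097]

Answer: 3.9144 7.2891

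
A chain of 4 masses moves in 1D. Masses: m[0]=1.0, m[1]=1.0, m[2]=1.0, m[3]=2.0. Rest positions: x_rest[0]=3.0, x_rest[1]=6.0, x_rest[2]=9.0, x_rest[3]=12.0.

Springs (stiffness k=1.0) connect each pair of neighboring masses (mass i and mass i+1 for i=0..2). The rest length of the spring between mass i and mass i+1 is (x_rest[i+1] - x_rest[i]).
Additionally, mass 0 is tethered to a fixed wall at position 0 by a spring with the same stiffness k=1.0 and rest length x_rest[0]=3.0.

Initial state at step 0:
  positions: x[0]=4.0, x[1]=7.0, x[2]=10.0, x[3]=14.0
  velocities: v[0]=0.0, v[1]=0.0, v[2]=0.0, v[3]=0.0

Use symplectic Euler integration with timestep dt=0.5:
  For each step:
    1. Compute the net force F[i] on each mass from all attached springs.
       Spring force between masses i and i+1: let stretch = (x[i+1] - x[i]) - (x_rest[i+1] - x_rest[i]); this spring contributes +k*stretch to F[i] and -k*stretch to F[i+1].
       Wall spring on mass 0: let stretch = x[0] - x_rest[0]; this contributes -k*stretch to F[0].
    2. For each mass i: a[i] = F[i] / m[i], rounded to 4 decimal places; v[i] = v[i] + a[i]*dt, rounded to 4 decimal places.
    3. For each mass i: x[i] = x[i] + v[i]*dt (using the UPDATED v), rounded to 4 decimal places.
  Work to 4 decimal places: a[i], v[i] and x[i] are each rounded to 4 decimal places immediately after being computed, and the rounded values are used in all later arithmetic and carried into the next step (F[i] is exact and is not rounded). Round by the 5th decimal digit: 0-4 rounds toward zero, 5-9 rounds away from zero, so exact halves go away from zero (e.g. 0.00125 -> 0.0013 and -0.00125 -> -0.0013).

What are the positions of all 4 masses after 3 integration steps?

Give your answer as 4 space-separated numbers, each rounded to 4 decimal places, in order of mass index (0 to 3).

Step 0: x=[4.0000 7.0000 10.0000 14.0000] v=[0.0000 0.0000 0.0000 0.0000]
Step 1: x=[3.7500 7.0000 10.2500 13.8750] v=[-0.5000 0.0000 0.5000 -0.2500]
Step 2: x=[3.3750 7.0000 10.5938 13.6719] v=[-0.7500 0.0000 0.6875 -0.4063]
Step 3: x=[3.0625 6.9922 10.8087 13.4590] v=[-0.6250 -0.0156 0.4297 -0.4259]

Answer: 3.0625 6.9922 10.8087 13.4590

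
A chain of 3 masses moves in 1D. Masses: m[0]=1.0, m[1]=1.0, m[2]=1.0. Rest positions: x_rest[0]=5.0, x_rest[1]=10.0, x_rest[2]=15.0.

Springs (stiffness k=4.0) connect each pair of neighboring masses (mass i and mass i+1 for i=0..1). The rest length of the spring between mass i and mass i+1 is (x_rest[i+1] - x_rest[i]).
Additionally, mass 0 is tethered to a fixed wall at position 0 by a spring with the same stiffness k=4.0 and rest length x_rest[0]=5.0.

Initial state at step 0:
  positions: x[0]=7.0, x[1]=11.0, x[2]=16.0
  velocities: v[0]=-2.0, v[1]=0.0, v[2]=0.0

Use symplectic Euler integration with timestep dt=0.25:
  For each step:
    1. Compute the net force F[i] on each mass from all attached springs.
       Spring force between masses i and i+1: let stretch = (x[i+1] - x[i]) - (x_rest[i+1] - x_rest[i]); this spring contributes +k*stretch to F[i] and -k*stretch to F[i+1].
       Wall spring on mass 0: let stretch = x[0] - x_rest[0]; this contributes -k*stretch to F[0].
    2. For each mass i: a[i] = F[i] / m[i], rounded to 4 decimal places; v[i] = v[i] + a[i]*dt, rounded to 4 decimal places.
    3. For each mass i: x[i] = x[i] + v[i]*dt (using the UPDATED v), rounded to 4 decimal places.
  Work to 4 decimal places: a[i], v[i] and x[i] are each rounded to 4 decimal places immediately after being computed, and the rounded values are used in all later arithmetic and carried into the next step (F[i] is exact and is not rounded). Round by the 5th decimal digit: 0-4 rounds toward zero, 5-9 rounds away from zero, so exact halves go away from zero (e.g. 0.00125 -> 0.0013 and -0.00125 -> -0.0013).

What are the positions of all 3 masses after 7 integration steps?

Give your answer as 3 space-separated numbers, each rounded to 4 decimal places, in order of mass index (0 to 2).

Step 0: x=[7.0000 11.0000 16.0000] v=[-2.0000 0.0000 0.0000]
Step 1: x=[5.7500 11.2500 16.0000] v=[-5.0000 1.0000 0.0000]
Step 2: x=[4.4375 11.3125 16.0625] v=[-5.2500 0.2500 0.2500]
Step 3: x=[3.7344 10.8438 16.1875] v=[-2.8125 -1.8750 0.5000]
Step 4: x=[3.8750 9.9336 16.2266] v=[0.5625 -3.6407 0.1563]
Step 5: x=[4.5615 9.0820 15.9424] v=[2.7461 -3.4063 -1.1367]
Step 6: x=[5.2378 8.8154 15.1931] v=[2.7051 -1.0664 -2.9971]
Step 7: x=[5.4990 9.2488 14.0994] v=[1.0449 1.7337 -4.3748]

Answer: 5.4990 9.2488 14.0994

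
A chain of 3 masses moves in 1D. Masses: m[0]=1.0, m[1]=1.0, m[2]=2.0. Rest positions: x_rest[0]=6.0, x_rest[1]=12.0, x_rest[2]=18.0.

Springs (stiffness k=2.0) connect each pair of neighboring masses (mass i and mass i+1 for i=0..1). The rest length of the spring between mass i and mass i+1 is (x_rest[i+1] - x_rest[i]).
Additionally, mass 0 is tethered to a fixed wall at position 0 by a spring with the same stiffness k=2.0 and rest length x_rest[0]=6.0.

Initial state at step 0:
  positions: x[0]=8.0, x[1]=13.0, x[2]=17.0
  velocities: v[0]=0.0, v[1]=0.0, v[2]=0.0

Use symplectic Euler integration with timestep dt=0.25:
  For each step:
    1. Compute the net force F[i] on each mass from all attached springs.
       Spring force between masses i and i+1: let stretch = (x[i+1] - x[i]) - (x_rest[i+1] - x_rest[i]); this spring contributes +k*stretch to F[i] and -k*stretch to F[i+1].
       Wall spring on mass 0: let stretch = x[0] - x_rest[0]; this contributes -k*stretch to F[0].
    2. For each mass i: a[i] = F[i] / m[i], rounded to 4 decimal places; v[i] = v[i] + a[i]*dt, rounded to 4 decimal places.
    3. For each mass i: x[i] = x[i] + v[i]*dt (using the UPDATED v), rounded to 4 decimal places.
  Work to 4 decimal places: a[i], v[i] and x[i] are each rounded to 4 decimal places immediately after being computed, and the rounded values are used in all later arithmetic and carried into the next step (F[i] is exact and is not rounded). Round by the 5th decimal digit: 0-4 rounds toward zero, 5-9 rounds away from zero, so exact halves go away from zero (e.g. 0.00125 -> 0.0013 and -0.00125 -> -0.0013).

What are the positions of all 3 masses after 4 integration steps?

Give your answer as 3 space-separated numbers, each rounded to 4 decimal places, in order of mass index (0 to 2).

Step 0: x=[8.0000 13.0000 17.0000] v=[0.0000 0.0000 0.0000]
Step 1: x=[7.6250 12.8750 17.1250] v=[-1.5000 -0.5000 0.5000]
Step 2: x=[6.9531 12.6250 17.3594] v=[-2.6875 -1.0000 0.9375]
Step 3: x=[6.1211 12.2578 17.6729] v=[-3.3281 -1.4688 1.2539]
Step 4: x=[5.2910 11.8004 18.0229] v=[-3.3203 -1.8296 1.4001]

Answer: 5.2910 11.8004 18.0229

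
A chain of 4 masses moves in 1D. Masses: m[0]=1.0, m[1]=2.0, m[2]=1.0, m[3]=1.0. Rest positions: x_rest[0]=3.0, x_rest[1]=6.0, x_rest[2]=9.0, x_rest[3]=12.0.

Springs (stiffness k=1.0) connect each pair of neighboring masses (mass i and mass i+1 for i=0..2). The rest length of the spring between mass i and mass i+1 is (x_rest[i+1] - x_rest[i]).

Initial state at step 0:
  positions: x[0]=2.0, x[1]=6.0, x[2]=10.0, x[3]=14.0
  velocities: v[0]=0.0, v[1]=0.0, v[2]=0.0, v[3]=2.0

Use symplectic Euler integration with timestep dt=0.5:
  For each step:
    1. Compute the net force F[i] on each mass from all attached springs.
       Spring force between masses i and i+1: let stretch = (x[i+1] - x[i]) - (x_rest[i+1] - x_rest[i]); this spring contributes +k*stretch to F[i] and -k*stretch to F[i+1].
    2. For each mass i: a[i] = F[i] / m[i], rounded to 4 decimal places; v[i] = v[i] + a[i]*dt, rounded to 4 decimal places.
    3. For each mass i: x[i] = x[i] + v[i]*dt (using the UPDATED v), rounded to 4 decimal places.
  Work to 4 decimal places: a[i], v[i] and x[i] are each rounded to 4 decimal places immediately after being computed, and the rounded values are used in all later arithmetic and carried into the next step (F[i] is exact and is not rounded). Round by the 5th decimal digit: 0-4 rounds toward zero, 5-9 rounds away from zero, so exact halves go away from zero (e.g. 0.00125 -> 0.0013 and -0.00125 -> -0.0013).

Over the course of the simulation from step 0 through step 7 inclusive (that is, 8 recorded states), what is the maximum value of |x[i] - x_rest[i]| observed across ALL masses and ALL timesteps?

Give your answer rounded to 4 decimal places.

Step 0: x=[2.0000 6.0000 10.0000 14.0000] v=[0.0000 0.0000 0.0000 2.0000]
Step 1: x=[2.2500 6.0000 10.0000 14.7500] v=[0.5000 0.0000 0.0000 1.5000]
Step 2: x=[2.6875 6.0313 10.1875 15.0625] v=[0.8750 0.0625 0.3750 0.6250]
Step 3: x=[3.2110 6.1641 10.5547 14.9063] v=[1.0469 0.2656 0.7344 -0.3125]
Step 4: x=[3.7228 6.4766 10.9122 14.4122] v=[1.0235 0.6250 0.7149 -0.9883]
Step 5: x=[4.1730 6.9994 11.0358 13.7931] v=[0.9004 1.0455 0.2471 -1.2383]
Step 6: x=[4.5798 7.6734 10.8396 13.2346] v=[0.8136 1.3480 -0.3925 -1.1170]
Step 7: x=[5.0100 8.3565 10.4506 12.8274] v=[0.8604 1.3662 -0.7781 -0.8145]
Max displacement = 3.0625

Answer: 3.0625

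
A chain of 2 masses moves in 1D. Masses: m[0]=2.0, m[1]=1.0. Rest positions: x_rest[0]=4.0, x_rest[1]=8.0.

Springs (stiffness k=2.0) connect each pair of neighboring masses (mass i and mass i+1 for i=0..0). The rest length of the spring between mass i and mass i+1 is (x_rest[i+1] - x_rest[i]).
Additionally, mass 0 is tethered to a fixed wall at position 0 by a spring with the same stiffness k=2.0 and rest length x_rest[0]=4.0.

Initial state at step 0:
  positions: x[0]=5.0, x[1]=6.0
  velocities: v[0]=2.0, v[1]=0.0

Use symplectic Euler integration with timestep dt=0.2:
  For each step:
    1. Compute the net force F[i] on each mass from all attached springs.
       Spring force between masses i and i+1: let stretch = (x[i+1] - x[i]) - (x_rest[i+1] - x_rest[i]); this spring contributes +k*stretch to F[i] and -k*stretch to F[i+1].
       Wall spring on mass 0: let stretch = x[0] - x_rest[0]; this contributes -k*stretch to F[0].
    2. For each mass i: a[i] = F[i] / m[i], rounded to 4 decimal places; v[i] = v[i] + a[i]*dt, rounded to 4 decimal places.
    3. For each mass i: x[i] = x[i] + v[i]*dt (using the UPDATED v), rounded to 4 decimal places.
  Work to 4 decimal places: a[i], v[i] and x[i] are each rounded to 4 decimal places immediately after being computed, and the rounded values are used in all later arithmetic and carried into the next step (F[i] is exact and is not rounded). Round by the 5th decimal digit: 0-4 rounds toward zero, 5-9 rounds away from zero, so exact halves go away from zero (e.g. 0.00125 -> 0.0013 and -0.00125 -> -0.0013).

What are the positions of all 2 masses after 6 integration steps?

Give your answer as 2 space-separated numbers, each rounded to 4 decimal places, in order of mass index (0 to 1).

Step 0: x=[5.0000 6.0000] v=[2.0000 0.0000]
Step 1: x=[5.2400 6.2400] v=[1.2000 1.2000]
Step 2: x=[5.3104 6.7200] v=[0.3520 2.4000]
Step 3: x=[5.2248 7.4072] v=[-0.4282 3.4362]
Step 4: x=[5.0175 8.2398] v=[-1.0367 4.1632]
Step 5: x=[4.7384 9.1347] v=[-1.3957 4.4743]
Step 6: x=[4.4456 9.9979] v=[-1.4641 4.3158]

Answer: 4.4456 9.9979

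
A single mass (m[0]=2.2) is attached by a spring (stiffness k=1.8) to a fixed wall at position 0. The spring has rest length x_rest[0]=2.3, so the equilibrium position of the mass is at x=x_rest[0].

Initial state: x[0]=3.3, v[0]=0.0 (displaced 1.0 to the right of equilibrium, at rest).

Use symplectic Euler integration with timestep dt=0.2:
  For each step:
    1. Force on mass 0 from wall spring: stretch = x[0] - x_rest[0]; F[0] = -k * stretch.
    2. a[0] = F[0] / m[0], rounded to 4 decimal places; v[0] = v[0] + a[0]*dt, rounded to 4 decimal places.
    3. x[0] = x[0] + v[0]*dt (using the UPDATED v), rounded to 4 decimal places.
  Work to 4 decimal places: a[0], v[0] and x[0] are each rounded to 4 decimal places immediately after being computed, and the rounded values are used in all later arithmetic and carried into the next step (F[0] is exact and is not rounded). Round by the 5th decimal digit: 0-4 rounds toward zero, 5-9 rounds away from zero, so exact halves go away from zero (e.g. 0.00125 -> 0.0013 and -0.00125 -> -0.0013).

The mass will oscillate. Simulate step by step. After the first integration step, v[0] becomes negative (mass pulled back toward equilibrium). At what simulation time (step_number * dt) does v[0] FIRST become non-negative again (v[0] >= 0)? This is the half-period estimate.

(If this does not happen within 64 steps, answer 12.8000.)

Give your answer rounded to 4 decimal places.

Step 0: x=[3.3000] v=[0.0000]
Step 1: x=[3.2673] v=[-0.1636]
Step 2: x=[3.2029] v=[-0.3219]
Step 3: x=[3.1090] v=[-0.4696]
Step 4: x=[2.9886] v=[-0.6020]
Step 5: x=[2.8457] v=[-0.7147]
Step 6: x=[2.6849] v=[-0.8040]
Step 7: x=[2.5115] v=[-0.8670]
Step 8: x=[2.3312] v=[-0.9016]
Step 9: x=[2.1499] v=[-0.9067]
Step 10: x=[1.9735] v=[-0.8821]
Step 11: x=[1.8078] v=[-0.8287]
Step 12: x=[1.6582] v=[-0.7482]
Step 13: x=[1.5296] v=[-0.6432]
Step 14: x=[1.4262] v=[-0.5171]
Step 15: x=[1.3514] v=[-0.3741]
Step 16: x=[1.3076] v=[-0.2189]
Step 17: x=[1.2963] v=[-0.0565]
Step 18: x=[1.3178] v=[0.1077]
First v>=0 after going negative at step 18, time=3.6000

Answer: 3.6000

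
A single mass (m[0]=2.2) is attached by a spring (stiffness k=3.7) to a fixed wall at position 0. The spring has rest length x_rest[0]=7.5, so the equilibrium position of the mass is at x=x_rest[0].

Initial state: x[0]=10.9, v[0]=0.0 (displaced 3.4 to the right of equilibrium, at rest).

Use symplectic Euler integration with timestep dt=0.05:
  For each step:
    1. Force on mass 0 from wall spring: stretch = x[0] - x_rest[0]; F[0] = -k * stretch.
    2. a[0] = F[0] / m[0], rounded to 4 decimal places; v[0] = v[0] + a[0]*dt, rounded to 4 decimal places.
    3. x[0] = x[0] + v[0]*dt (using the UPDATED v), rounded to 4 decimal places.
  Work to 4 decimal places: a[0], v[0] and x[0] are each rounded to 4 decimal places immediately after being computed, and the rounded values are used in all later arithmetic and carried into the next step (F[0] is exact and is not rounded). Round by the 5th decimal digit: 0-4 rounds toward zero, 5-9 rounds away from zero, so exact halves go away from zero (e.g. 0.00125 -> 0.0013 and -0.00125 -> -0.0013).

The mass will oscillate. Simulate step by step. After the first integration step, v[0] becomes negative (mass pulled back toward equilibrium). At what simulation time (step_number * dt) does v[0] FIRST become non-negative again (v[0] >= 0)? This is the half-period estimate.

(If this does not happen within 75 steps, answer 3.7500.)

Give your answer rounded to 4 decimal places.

Answer: 2.4500

Derivation:
Step 0: x=[10.9000] v=[0.0000]
Step 1: x=[10.8857] v=[-0.2859]
Step 2: x=[10.8572] v=[-0.5706]
Step 3: x=[10.8146] v=[-0.8529]
Step 4: x=[10.7580] v=[-1.1316]
Step 5: x=[10.6877] v=[-1.4056]
Step 6: x=[10.6040] v=[-1.6737]
Step 7: x=[10.5073] v=[-1.9347]
Step 8: x=[10.3979] v=[-2.1876]
Step 9: x=[10.2763] v=[-2.4313]
Step 10: x=[10.1431] v=[-2.6648]
Step 11: x=[9.9987] v=[-2.8871]
Step 12: x=[9.8438] v=[-3.0972]
Step 13: x=[9.6791] v=[-3.2943]
Step 14: x=[9.5052] v=[-3.4775]
Step 15: x=[9.3229] v=[-3.6461]
Step 16: x=[9.1329] v=[-3.7994]
Step 17: x=[8.9361] v=[-3.9367]
Step 18: x=[8.7332] v=[-4.0575]
Step 19: x=[8.5251] v=[-4.1612]
Step 20: x=[8.3127] v=[-4.2474]
Step 21: x=[8.0969] v=[-4.3157]
Step 22: x=[7.8786] v=[-4.3659]
Step 23: x=[7.6587] v=[-4.3977]
Step 24: x=[7.4382] v=[-4.4110]
Step 25: x=[7.2179] v=[-4.4058]
Step 26: x=[6.9988] v=[-4.3821]
Step 27: x=[6.7818] v=[-4.3400]
Step 28: x=[6.5678] v=[-4.2796]
Step 29: x=[6.3577] v=[-4.2012]
Step 30: x=[6.1524] v=[-4.1051]
Step 31: x=[5.9528] v=[-3.9918]
Step 32: x=[5.7597] v=[-3.8617]
Step 33: x=[5.5739] v=[-3.7154]
Step 34: x=[5.3962] v=[-3.5534]
Step 35: x=[5.2274] v=[-3.3765]
Step 36: x=[5.0681] v=[-3.1854]
Step 37: x=[4.9191] v=[-2.9809]
Step 38: x=[4.7809] v=[-2.7639]
Step 39: x=[4.6541] v=[-2.5353]
Step 40: x=[4.5393] v=[-2.2960]
Step 41: x=[4.4370] v=[-2.0470]
Step 42: x=[4.3475] v=[-1.7894]
Step 43: x=[4.2713] v=[-1.5243]
Step 44: x=[4.2087] v=[-1.2528]
Step 45: x=[4.1599] v=[-0.9760]
Step 46: x=[4.1251] v=[-0.6951]
Step 47: x=[4.1045] v=[-0.4113]
Step 48: x=[4.0982] v=[-0.1258]
Step 49: x=[4.1062] v=[0.1603]
First v>=0 after going negative at step 49, time=2.4500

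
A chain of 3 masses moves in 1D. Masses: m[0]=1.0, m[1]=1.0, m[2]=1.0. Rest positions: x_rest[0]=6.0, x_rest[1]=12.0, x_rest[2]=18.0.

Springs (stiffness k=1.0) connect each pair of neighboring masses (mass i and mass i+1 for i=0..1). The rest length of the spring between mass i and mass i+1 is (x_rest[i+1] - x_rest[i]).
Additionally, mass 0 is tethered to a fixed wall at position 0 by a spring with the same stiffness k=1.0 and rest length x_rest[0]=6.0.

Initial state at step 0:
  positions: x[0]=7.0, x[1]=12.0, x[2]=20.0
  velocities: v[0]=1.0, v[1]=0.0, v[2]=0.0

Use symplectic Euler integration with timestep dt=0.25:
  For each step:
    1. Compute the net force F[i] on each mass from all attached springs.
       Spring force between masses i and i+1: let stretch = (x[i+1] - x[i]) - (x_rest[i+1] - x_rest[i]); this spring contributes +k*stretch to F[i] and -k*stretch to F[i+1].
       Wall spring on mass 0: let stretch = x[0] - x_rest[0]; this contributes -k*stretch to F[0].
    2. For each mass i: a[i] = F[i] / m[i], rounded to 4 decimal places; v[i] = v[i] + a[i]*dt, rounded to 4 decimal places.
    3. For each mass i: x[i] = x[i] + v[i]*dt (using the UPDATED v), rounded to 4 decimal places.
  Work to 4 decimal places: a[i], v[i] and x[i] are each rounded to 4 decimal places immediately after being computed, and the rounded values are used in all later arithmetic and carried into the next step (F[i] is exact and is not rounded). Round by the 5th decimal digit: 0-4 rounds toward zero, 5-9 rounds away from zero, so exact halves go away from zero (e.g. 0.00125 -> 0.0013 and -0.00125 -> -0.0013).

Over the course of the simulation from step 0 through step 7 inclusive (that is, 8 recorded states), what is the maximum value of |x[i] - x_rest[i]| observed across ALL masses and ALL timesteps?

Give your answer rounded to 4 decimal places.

Answer: 2.2056

Derivation:
Step 0: x=[7.0000 12.0000 20.0000] v=[1.0000 0.0000 0.0000]
Step 1: x=[7.1250 12.1875 19.8750] v=[0.5000 0.7500 -0.5000]
Step 2: x=[7.1211 12.5391 19.6445] v=[-0.0156 1.4063 -0.9219]
Step 3: x=[7.0108 12.9962 19.3449] v=[-0.4414 1.8282 -1.1983]
Step 4: x=[6.8364 13.4760 19.0235] v=[-0.6978 1.9190 -1.2855]
Step 5: x=[6.6497 13.8875 18.7304] v=[-0.7470 1.6460 -1.1724]
Step 6: x=[6.4997 14.1493 18.5096] v=[-0.6000 1.0473 -0.8831]
Step 7: x=[6.4216 14.2056 18.3913] v=[-0.3125 0.2250 -0.4732]
Max displacement = 2.2056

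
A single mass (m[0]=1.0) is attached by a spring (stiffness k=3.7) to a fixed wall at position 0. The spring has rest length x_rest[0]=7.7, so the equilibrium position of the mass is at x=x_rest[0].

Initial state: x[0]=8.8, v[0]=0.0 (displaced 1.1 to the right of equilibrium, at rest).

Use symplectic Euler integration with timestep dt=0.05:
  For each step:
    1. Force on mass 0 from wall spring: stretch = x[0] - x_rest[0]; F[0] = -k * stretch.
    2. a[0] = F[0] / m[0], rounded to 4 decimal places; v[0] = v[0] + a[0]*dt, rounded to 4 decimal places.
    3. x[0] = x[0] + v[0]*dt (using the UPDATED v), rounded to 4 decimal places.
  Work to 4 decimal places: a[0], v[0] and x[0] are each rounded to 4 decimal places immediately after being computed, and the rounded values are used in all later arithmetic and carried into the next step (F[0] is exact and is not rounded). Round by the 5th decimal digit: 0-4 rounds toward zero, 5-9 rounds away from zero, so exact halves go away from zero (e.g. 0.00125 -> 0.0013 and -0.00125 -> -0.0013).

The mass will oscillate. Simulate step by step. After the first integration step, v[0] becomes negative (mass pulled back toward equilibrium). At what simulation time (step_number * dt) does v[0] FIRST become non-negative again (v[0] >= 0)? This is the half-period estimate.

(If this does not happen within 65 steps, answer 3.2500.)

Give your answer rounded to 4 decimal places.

Answer: 1.6500

Derivation:
Step 0: x=[8.8000] v=[0.0000]
Step 1: x=[8.7898] v=[-0.2035]
Step 2: x=[8.7695] v=[-0.4051]
Step 3: x=[8.7394] v=[-0.6030]
Step 4: x=[8.6996] v=[-0.7953]
Step 5: x=[8.6506] v=[-0.9802]
Step 6: x=[8.5928] v=[-1.1561]
Step 7: x=[8.5267] v=[-1.3213]
Step 8: x=[8.4530] v=[-1.4742]
Step 9: x=[8.3723] v=[-1.6135]
Step 10: x=[8.2854] v=[-1.7379]
Step 11: x=[8.1931] v=[-1.8462]
Step 12: x=[8.0962] v=[-1.9374]
Step 13: x=[7.9957] v=[-2.0107]
Step 14: x=[7.8924] v=[-2.0654]
Step 15: x=[7.7874] v=[-2.1010]
Step 16: x=[7.6815] v=[-2.1172]
Step 17: x=[7.5758] v=[-2.1138]
Step 18: x=[7.4713] v=[-2.0908]
Step 19: x=[7.3689] v=[-2.0485]
Step 20: x=[7.2695] v=[-1.9872]
Step 21: x=[7.1741] v=[-1.9076]
Step 22: x=[7.0836] v=[-1.8103]
Step 23: x=[6.9988] v=[-1.6963]
Step 24: x=[6.9205] v=[-1.5666]
Step 25: x=[6.8494] v=[-1.4224]
Step 26: x=[6.7862] v=[-1.2650]
Step 27: x=[6.7314] v=[-1.0959]
Step 28: x=[6.6856] v=[-0.9167]
Step 29: x=[6.6492] v=[-0.7290]
Step 30: x=[6.6225] v=[-0.5346]
Step 31: x=[6.6057] v=[-0.3353]
Step 32: x=[6.5991] v=[-0.1329]
Step 33: x=[6.6026] v=[0.0708]
First v>=0 after going negative at step 33, time=1.6500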